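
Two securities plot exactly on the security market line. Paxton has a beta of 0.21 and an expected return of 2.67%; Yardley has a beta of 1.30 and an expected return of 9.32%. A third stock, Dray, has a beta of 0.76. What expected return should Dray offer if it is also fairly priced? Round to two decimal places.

MRP (SML slope) = (9.32% − 2.67%) / (1.30 − 0.21) = 6.65% / 1.09 = 6.1009%
R_f (intercept) = 2.67% − 0.21 × 6.1009% = 1.3888%
E(R_Dray) = R_f + β × MRP = 1.3888% + 0.76 × 6.1009% = 6.03%

6.03%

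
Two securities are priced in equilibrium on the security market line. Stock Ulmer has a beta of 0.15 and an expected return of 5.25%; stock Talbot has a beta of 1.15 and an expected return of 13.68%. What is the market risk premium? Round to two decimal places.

8.43%

Both satisfy E(R) = R_f + β·MRP, so the slope of the SML is
MRP = (13.68% − 5.25%) / (1.15 − 0.15) = 8.43% / 1.00 = 8.4300%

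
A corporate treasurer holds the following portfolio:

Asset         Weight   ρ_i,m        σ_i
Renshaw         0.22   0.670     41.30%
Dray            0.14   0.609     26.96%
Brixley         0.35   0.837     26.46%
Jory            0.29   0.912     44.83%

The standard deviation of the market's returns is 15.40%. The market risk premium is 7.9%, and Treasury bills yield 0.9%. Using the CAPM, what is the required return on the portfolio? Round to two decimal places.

β_Renshaw = 0.670 × 41.30% / 15.40% = 1.7968
β_Dray = 0.609 × 26.96% / 15.40% = 1.0661
β_Brixley = 0.837 × 26.46% / 15.40% = 1.4381
β_Jory = 0.912 × 44.83% / 15.40% = 2.6549
β_P = Σ w_i β_i = 0.22×1.7968 + 0.14×1.0661 + 0.35×1.4381 + 0.29×2.6549 = 1.8178
E(R_P) = R_f + β_P × MRP = 0.9% + 1.8178 × 7.9% = 15.26%

15.26%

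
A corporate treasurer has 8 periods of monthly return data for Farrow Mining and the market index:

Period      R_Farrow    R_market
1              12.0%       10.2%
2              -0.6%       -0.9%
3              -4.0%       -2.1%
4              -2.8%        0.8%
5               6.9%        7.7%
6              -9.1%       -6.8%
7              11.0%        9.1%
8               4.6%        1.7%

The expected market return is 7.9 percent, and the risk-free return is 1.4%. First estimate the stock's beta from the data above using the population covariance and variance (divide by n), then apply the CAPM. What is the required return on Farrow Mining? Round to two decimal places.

9.32%

Mean R_i = (12.0 − 0.6 − 4.0 − 2.8 + 6.9 − 9.1 + 11.0 + 4.6) / 8 = 2.2500%
Mean R_m = (10.2 − 0.9 − 2.1 + 0.8 + 7.7 − 6.8 + 9.1 + 1.7) / 8 = 2.4625%
Σ(R_i − R̄_i)(R_m − R̄_m) = 307.7050  ⇒  Cov = 307.7050 / 8 = 38.4631
Σ(R_m − R̄_m)² = 252.6188  ⇒  Var(R_m) = 252.6188 / 8 = 31.5774
β = Cov / Var(R_m) = 38.4631 / 31.5774 = 1.2181
MRP = 7.9% − 1.4% = 6.50%
E(R) = R_f + β × MRP = 1.4% + 1.2181 × 6.5% = 9.32%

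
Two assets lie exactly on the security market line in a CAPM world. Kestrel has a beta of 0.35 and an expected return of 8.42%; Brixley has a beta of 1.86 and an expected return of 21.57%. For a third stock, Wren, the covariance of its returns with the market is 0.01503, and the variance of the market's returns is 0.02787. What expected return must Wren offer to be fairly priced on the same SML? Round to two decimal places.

10.07%

MRP = (21.57% − 8.42%) / (1.86 − 0.35) = 8.7086%
R_f = 8.42% − 0.35 × 8.7086% = 5.3720%
β_Wren = Cov / Var(R_m) = 0.01503 / 0.02787 = 0.5393
E(R_Wren) = R_f + β × MRP = 5.3720% + 0.5393 × 8.7086% = 10.07%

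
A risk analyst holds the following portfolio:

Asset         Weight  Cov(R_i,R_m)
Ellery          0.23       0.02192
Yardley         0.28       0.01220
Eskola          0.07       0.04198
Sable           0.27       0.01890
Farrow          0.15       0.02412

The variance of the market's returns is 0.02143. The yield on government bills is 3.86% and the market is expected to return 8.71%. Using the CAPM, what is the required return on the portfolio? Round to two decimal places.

β_Ellery = 0.02192 / 0.02143 = 1.0229
β_Yardley = 0.01220 / 0.02143 = 0.5693
β_Eskola = 0.04198 / 0.02143 = 1.9589
β_Sable = 0.01890 / 0.02143 = 0.8819
β_Farrow = 0.02412 / 0.02143 = 1.1255
β_P = Σ w_i β_i = 0.23×1.0229 + 0.28×0.5693 + 0.07×1.9589 + 0.27×0.8819 + 0.15×1.1255 = 0.9387
MRP = 8.71% − 3.86% = 4.85%
E(R_P) = R_f + β_P × MRP = 3.86% + 0.9387 × 4.85% = 8.41%

8.41%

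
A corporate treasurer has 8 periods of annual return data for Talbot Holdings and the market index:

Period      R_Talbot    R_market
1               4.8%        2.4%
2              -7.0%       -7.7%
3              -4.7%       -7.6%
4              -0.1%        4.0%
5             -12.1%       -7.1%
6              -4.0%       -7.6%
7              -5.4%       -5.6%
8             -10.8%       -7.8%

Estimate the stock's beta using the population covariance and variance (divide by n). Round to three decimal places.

Mean R_i = (4.8 − 7.0 − 4.7 − 0.1 − 12.1 − 4.0 − 5.4 − 10.8) / 8 = -4.9125%
Mean R_m = (2.4 − 7.7 − 7.6 + 4.0 − 7.1 − 7.6 − 5.6 − 7.8) / 8 = -4.6250%
Σ(R_i − R̄_i)(R_m − R̄_m) = 149.7675  ⇒  Cov = 149.7675 / 8 = 18.7209
Σ(R_m − R̄_m)² = 168.0550  ⇒  Var(R_m) = 168.0550 / 8 = 21.0069
β = Cov / Var(R_m) = 18.7209 / 21.0069 = 0.8912

0.891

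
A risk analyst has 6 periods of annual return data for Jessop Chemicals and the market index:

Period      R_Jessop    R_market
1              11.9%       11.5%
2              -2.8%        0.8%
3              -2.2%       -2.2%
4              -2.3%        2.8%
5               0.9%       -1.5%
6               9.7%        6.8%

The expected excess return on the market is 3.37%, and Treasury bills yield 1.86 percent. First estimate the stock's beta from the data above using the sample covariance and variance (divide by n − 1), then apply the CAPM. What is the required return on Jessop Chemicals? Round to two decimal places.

Mean R_i = (11.9 − 2.8 − 2.2 − 2.3 + 0.9 + 9.7) / 6 = 2.5333%
Mean R_m = (11.5 + 0.8 − 2.2 + 2.8 − 1.5 + 6.8) / 6 = 3.0333%
Σ(R_i − R̄_i)(R_m − R̄_m) = 151.5133  ⇒  Cov = 151.5133 / 5 = 30.3027
Σ(R_m − R̄_m)² = 138.8533  ⇒  Var(R_m) = 138.8533 / 5 = 27.7707
β = Cov / Var(R_m) = 30.3027 / 27.7707 = 1.0912
E(R) = R_f + β × MRP = 1.86% + 1.0912 × 3.37% = 5.54%

5.54%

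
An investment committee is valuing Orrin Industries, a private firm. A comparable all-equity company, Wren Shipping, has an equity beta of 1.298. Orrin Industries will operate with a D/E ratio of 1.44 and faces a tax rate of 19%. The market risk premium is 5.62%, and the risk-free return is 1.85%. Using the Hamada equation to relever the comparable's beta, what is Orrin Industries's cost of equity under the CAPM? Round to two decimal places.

β_L = β_U × [1 + (1 − t)(D/E)] = 1.298 × [1 + (1 − 0.19) × 1.44]
    = 1.298 × [1 + 0.81 × 1.44] = 1.298 × 2.1664 = 2.8120
E(R) = R_f + β_L × MRP = 1.85% + 2.8120 × 5.62% = 17.65%

17.65%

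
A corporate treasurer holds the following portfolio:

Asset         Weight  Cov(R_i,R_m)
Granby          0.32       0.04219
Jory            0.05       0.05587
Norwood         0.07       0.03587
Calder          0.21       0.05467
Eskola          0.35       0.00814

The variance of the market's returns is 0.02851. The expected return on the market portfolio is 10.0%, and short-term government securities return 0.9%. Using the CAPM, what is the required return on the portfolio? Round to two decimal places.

11.48%

β_Granby = 0.04219 / 0.02851 = 1.4798
β_Jory = 0.05587 / 0.02851 = 1.9597
β_Norwood = 0.03587 / 0.02851 = 1.2582
β_Calder = 0.05467 / 0.02851 = 1.9176
β_Eskola = 0.00814 / 0.02851 = 0.2855
β_P = Σ w_i β_i = 0.32×1.4798 + 0.05×1.9597 + 0.07×1.2582 + 0.21×1.9176 + 0.35×0.2855 = 1.1622
MRP = 10.0% − 0.9% = 9.10%
E(R_P) = R_f + β_P × MRP = 0.9% + 1.1622 × 9.1% = 11.48%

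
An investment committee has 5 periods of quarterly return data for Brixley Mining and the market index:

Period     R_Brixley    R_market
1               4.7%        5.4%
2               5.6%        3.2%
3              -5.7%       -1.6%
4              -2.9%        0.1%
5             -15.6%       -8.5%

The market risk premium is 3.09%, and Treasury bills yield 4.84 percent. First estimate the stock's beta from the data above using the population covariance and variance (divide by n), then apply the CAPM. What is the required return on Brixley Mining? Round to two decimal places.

9.75%

Mean R_i = (4.7 + 5.6 − 5.7 − 2.9 − 15.6) / 5 = -2.7800%
Mean R_m = (5.4 + 3.2 − 1.6 + 0.1 − 8.5) / 5 = -0.2800%
Σ(R_i − R̄_i)(R_m − R̄_m) = 180.8380  ⇒  Cov = 180.8380 / 5 = 36.1676
Σ(R_m − R̄_m)² = 113.8280  ⇒  Var(R_m) = 113.8280 / 5 = 22.7656
β = Cov / Var(R_m) = 36.1676 / 22.7656 = 1.5887
E(R) = R_f + β × MRP = 4.84% + 1.5887 × 3.09% = 9.75%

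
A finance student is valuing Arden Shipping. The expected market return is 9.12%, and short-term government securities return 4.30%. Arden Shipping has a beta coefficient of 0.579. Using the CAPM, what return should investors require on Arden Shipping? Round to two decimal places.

7.09%

Market risk premium = E(R_m) − R_f = 9.12% − 4.30% = 4.82%
E(R) = R_f + β × MRP = 4.30% + 0.579 × 4.82% = 7.09%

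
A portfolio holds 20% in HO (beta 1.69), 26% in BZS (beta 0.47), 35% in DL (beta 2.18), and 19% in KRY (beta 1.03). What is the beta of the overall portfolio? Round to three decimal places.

β_P = Σ w_i β_i = 0.20×1.69 + 0.26×0.47 + 0.35×2.18 + 0.19×1.03 = 1.4189

1.419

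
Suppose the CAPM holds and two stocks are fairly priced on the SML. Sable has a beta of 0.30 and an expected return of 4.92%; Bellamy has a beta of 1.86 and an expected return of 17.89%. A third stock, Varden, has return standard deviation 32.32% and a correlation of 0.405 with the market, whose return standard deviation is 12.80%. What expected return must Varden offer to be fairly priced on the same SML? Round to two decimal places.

10.93%

MRP = (17.89% − 4.92%) / (1.86 − 0.30) = 8.3141%
R_f = 4.92% − 0.30 × 8.3141% = 2.4258%
β_Varden = ρ·σ_i/σ_m = 0.405 × 32.32 / 12.80 = 1.0226
E(R_Varden) = R_f + β × MRP = 2.4258% + 1.0226 × 8.3141% = 10.93%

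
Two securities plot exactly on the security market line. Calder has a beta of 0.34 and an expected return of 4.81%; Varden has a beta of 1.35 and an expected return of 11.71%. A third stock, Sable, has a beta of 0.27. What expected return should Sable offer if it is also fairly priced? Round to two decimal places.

MRP (SML slope) = (11.71% − 4.81%) / (1.35 − 0.34) = 6.90% / 1.01 = 6.8317%
R_f (intercept) = 4.81% − 0.34 × 6.8317% = 2.4872%
E(R_Sable) = R_f + β × MRP = 2.4872% + 0.27 × 6.8317% = 4.33%

4.33%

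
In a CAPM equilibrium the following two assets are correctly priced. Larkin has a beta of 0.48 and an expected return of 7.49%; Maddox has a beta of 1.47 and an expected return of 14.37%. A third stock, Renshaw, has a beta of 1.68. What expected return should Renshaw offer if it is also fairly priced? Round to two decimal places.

MRP (SML slope) = (14.37% − 7.49%) / (1.47 − 0.48) = 6.88% / 0.99 = 6.9495%
R_f (intercept) = 7.49% − 0.48 × 6.9495% = 4.1542%
E(R_Renshaw) = R_f + β × MRP = 4.1542% + 1.68 × 6.9495% = 15.83%

15.83%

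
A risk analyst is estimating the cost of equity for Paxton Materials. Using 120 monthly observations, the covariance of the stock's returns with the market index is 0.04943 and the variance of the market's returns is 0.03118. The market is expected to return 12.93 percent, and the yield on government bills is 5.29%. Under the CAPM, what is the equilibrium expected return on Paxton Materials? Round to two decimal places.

17.40%

β = Cov(R_i, R_m) / Var(R_m) = 0.04943 / 0.03118 = 1.5853
MRP = 12.93% − 5.29% = 7.64%
E(R) = R_f + β × MRP = 5.29% + 1.5853 × 7.64% = 17.40%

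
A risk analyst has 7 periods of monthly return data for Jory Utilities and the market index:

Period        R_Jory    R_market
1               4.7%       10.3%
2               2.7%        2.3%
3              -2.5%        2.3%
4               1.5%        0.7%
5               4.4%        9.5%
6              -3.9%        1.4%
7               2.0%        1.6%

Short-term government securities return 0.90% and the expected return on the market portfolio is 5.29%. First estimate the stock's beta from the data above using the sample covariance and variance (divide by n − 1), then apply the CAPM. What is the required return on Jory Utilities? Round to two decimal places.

3.28%

Mean R_i = (4.7 + 2.7 − 2.5 + 1.5 + 4.4 − 3.9 + 2.0) / 7 = 1.2714%
Mean R_m = (10.3 + 2.3 + 2.3 + 0.7 + 9.5 + 1.4 + 1.6) / 7 = 4.0143%
Σ(R_i − R̄_i)(R_m − R̄_m) = 53.7329  ⇒  Cov = 53.7329 / 6 = 8.9555
Σ(R_m − R̄_m)² = 99.1286  ⇒  Var(R_m) = 99.1286 / 6 = 16.5214
β = Cov / Var(R_m) = 8.9555 / 16.5214 = 0.5421
MRP = 5.29% − 0.90% = 4.39%
E(R) = R_f + β × MRP = 0.90% + 0.5421 × 4.39% = 3.28%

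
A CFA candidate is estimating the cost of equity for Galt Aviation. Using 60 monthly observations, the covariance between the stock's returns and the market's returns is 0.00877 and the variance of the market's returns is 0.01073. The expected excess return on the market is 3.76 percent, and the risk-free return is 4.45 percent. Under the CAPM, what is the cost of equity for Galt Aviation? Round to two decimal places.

β = Cov(R_i, R_m) / Var(R_m) = 0.00877 / 0.01073 = 0.8173
E(R) = R_f + β × MRP = 4.45% + 0.8173 × 3.76% = 7.52%

7.52%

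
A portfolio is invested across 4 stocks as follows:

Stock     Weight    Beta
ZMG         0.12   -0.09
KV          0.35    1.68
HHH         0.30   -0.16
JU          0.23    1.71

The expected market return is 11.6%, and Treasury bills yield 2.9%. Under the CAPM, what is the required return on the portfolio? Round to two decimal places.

10.93%

β_P = Σ w_i β_i = 0.12×-0.09 + 0.35×1.68 + 0.30×-0.16 + 0.23×1.71 = 0.9225
MRP = 11.6% − 2.9% = 8.70%
E(R_P) = R_f + β_P × MRP = 2.9% + 0.9225 × 8.7% = 10.93%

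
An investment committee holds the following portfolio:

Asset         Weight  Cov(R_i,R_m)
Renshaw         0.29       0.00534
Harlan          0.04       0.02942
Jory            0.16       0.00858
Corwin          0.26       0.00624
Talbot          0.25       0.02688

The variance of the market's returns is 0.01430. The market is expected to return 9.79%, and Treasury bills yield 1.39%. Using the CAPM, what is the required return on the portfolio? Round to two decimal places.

β_Renshaw = 0.00534 / 0.01430 = 0.3734
β_Harlan = 0.02942 / 0.01430 = 2.0573
β_Jory = 0.00858 / 0.01430 = 0.6000
β_Corwin = 0.00624 / 0.01430 = 0.4364
β_Talbot = 0.02688 / 0.01430 = 1.8797
β_P = Σ w_i β_i = 0.29×0.3734 + 0.04×2.0573 + 0.16×0.6000 + 0.26×0.4364 + 0.25×1.8797 = 0.8700
MRP = 9.79% − 1.39% = 8.40%
E(R_P) = R_f + β_P × MRP = 1.39% + 0.8700 × 8.40% = 8.70%

8.70%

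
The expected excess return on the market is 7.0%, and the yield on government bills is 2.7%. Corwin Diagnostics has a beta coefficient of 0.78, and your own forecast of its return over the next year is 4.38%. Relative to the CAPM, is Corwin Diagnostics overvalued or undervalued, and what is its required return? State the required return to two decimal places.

Required return = R_f + β·MRP = 2.7% + 0.78 × 7.0% = 8.16%
Forecast 4.38% < required 8.16% → the stock plots below the SML → overvalued.

Overvalued; required return 8.16%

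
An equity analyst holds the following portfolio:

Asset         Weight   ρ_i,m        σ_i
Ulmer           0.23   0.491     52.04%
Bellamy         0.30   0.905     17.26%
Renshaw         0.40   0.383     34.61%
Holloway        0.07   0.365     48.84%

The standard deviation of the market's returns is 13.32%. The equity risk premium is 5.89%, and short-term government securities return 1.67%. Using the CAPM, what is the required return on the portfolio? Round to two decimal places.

9.24%

β_Ulmer = 0.491 × 52.04% / 13.32% = 1.9183
β_Bellamy = 0.905 × 17.26% / 13.32% = 1.1727
β_Renshaw = 0.383 × 34.61% / 13.32% = 0.9952
β_Holloway = 0.365 × 48.84% / 13.32% = 1.3383
β_P = Σ w_i β_i = 0.23×1.9183 + 0.30×1.1727 + 0.40×0.9952 + 0.07×1.3383 = 1.2848
E(R_P) = R_f + β_P × MRP = 1.67% + 1.2848 × 5.89% = 9.24%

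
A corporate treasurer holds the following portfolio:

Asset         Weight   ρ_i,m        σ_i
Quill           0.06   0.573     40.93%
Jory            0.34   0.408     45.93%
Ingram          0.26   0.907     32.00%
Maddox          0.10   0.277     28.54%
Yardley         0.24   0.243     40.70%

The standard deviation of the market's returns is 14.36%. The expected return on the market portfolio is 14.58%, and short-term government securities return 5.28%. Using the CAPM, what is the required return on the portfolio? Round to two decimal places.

17.25%

β_Quill = 0.573 × 40.93% / 14.36% = 1.6332
β_Jory = 0.408 × 45.93% / 14.36% = 1.3050
β_Ingram = 0.907 × 32.00% / 14.36% = 2.0212
β_Maddox = 0.277 × 28.54% / 14.36% = 0.5505
β_Yardley = 0.243 × 40.70% / 14.36% = 0.6887
β_P = Σ w_i β_i = 0.06×1.6332 + 0.34×1.3050 + 0.26×2.0212 + 0.10×0.5505 + 0.24×0.6887 = 1.2875
MRP = 14.58% − 5.28% = 9.30%
E(R_P) = R_f + β_P × MRP = 5.28% + 1.2875 × 9.30% = 17.25%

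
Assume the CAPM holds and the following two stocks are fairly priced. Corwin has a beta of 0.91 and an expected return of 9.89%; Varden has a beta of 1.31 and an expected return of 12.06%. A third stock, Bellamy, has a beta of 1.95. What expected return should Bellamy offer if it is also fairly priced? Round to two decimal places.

15.53%

MRP (SML slope) = (12.06% − 9.89%) / (1.31 − 0.91) = 2.17% / 0.40 = 5.4250%
R_f (intercept) = 9.89% − 0.91 × 5.4250% = 4.9533%
E(R_Bellamy) = R_f + β × MRP = 4.9533% + 1.95 × 5.4250% = 15.53%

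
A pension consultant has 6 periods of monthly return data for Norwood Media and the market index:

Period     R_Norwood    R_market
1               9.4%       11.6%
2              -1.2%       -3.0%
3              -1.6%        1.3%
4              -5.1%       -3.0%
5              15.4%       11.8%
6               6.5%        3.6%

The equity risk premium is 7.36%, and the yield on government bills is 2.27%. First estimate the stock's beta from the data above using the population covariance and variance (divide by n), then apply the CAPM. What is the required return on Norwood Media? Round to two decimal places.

Mean R_i = (9.4 − 1.2 − 1.6 − 5.1 + 15.4 + 6.5) / 6 = 3.9000%
Mean R_m = (11.6 − 3.0 + 1.3 − 3.0 + 11.8 + 3.6) / 6 = 3.7167%
Σ(R_i − R̄_i)(R_m − R̄_m) = 244.0100  ⇒  Cov = 244.0100 / 6 = 40.6683
Σ(R_m − R̄_m)² = 223.5683  ⇒  Var(R_m) = 223.5683 / 6 = 37.2614
β = Cov / Var(R_m) = 40.6683 / 37.2614 = 1.0914
E(R) = R_f + β × MRP = 2.27% + 1.0914 × 7.36% = 10.30%

10.30%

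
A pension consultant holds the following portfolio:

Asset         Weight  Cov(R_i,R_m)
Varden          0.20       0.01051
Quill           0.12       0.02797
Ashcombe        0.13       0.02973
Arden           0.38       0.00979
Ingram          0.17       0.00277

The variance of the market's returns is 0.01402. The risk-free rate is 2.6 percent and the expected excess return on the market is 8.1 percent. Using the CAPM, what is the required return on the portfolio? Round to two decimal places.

10.41%

β_Varden = 0.01051 / 0.01402 = 0.7496
β_Quill = 0.02797 / 0.01402 = 1.9950
β_Ashcombe = 0.02973 / 0.01402 = 2.1205
β_Arden = 0.00979 / 0.01402 = 0.6983
β_Ingram = 0.00277 / 0.01402 = 0.1976
β_P = Σ w_i β_i = 0.20×0.7496 + 0.12×1.9950 + 0.13×2.1205 + 0.38×0.6983 + 0.17×0.1976 = 0.9639
E(R_P) = R_f + β_P × MRP = 2.6% + 0.9639 × 8.1% = 10.41%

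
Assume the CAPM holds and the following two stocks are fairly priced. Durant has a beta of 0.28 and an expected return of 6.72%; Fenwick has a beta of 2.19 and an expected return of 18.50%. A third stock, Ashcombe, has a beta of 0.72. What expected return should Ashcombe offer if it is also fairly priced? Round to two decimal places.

MRP (SML slope) = (18.50% − 6.72%) / (2.19 − 0.28) = 11.78% / 1.91 = 6.1675%
R_f (intercept) = 6.72% − 0.28 × 6.1675% = 4.9931%
E(R_Ashcombe) = R_f + β × MRP = 4.9931% + 0.72 × 6.1675% = 9.43%

9.43%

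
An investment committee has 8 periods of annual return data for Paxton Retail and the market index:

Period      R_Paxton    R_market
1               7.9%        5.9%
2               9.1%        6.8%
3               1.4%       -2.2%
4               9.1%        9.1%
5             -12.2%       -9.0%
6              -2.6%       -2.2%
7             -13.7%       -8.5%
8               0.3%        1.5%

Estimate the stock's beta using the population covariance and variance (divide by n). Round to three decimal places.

1.280

Mean R_i = (7.9 + 9.1 + 1.4 + 9.1 − 12.2 − 2.6 − 13.7 + 0.3) / 8 = -0.0875%
Mean R_m = (5.9 + 6.8 − 2.2 + 9.1 − 9.0 − 2.2 − 8.5 + 1.5) / 8 = 0.1750%
Σ(R_i − R̄_i)(R_m − R̄_m) = 420.7625  ⇒  Cov = 420.7625 / 8 = 52.5953
Σ(R_m − R̄_m)² = 328.7950  ⇒  Var(R_m) = 328.7950 / 8 = 41.0994
β = Cov / Var(R_m) = 52.5953 / 41.0994 = 1.2797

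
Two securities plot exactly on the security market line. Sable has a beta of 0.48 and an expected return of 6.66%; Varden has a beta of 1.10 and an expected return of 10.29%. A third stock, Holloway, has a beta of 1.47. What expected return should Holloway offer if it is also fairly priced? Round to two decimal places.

MRP (SML slope) = (10.29% − 6.66%) / (1.10 − 0.48) = 3.63% / 0.62 = 5.8548%
R_f (intercept) = 6.66% − 0.48 × 5.8548% = 3.8497%
E(R_Holloway) = R_f + β × MRP = 3.8497% + 1.47 × 5.8548% = 12.46%

12.46%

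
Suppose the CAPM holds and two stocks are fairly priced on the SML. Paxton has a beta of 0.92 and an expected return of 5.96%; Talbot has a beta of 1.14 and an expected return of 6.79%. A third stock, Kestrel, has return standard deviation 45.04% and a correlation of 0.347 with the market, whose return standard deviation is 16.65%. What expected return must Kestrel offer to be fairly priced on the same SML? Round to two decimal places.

6.03%

MRP = (6.79% − 5.96%) / (1.14 − 0.92) = 3.7727%
R_f = 5.96% − 0.92 × 3.7727% = 2.4891%
β_Kestrel = ρ·σ_i/σ_m = 0.347 × 45.04 / 16.65 = 0.9387
E(R_Kestrel) = R_f + β × MRP = 2.4891% + 0.9387 × 3.7727% = 6.03%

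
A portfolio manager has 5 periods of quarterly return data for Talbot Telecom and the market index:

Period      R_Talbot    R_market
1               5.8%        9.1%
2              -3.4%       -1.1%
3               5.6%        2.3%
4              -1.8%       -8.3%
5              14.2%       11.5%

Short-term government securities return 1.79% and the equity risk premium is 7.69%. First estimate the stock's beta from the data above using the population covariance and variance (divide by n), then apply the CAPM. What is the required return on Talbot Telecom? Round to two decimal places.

7.62%

Mean R_i = (5.8 − 3.4 + 5.6 − 1.8 + 14.2) / 5 = 4.0800%
Mean R_m = (9.1 − 1.1 + 2.3 − 8.3 + 11.5) / 5 = 2.7000%
Σ(R_i − R̄_i)(R_m − R̄_m) = 192.5600  ⇒  Cov = 192.5600 / 5 = 38.5120
Σ(R_m − R̄_m)² = 254.0000  ⇒  Var(R_m) = 254.0000 / 5 = 50.8000
β = Cov / Var(R_m) = 38.5120 / 50.8000 = 0.7581
E(R) = R_f + β × MRP = 1.79% + 0.7581 × 7.69% = 7.62%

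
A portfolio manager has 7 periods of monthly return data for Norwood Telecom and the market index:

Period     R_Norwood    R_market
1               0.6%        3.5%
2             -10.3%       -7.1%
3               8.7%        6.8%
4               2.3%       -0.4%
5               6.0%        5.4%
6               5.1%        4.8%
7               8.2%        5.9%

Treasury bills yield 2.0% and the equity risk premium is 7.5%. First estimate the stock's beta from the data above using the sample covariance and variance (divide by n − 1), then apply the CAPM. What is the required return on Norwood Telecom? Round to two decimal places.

Mean R_i = (0.6 − 10.3 + 8.7 + 2.3 + 6.0 + 5.1 + 8.2) / 7 = 2.9429%
Mean R_m = (3.5 − 7.1 + 6.8 − 0.4 + 5.4 + 4.8 + 5.9) / 7 = 2.7000%
Σ(R_i − R̄_i)(R_m − R̄_m) = 183.1100  ⇒  Cov = 183.1100 / 6 = 30.5183
Σ(R_m − R̄_m)² = 145.0400  ⇒  Var(R_m) = 145.0400 / 6 = 24.1733
β = Cov / Var(R_m) = 30.5183 / 24.1733 = 1.2625
E(R) = R_f + β × MRP = 2.0% + 1.2625 × 7.5% = 11.47%

11.47%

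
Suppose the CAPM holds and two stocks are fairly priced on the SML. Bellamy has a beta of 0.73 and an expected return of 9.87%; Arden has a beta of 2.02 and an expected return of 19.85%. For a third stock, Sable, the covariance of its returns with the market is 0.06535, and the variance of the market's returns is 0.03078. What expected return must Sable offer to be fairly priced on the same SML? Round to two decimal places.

20.65%

MRP = (19.85% − 9.87%) / (2.02 − 0.73) = 7.7364%
R_f = 9.87% − 0.73 × 7.7364% = 4.2224%
β_Sable = Cov / Var(R_m) = 0.06535 / 0.03078 = 2.1231
E(R_Sable) = R_f + β × MRP = 4.2224% + 2.1231 × 7.7364% = 20.65%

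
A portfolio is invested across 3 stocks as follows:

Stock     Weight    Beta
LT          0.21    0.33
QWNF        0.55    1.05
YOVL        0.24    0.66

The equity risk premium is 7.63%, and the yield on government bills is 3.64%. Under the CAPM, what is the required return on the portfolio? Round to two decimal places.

β_P = Σ w_i β_i = 0.21×0.33 + 0.55×1.05 + 0.24×0.66 = 0.8052
E(R_P) = R_f + β_P × MRP = 3.64% + 0.8052 × 7.63% = 9.78%

9.78%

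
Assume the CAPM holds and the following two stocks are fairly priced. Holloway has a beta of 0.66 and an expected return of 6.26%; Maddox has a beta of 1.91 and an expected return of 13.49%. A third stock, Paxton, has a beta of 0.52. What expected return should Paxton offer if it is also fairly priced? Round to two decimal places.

5.45%

MRP (SML slope) = (13.49% − 6.26%) / (1.91 − 0.66) = 7.23% / 1.25 = 5.7840%
R_f (intercept) = 6.26% − 0.66 × 5.7840% = 2.4426%
E(R_Paxton) = R_f + β × MRP = 2.4426% + 0.52 × 5.7840% = 5.45%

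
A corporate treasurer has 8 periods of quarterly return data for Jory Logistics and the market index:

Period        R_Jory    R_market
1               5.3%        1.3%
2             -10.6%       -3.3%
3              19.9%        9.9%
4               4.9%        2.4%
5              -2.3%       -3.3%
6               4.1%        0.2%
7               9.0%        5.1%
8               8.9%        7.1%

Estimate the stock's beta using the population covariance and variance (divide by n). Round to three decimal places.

Mean R_i = (5.3 − 10.6 + 19.9 + 4.9 − 2.3 + 4.1 + 9.0 + 8.9) / 8 = 4.9000%
Mean R_m = (1.3 − 3.3 + 9.9 + 2.4 − 3.3 + 0.2 + 5.1 + 7.1) / 8 = 2.4250%
Σ(R_i − R̄_i)(R_m − R̄_m) = 273.0800  ⇒  Cov = 273.0800 / 8 = 34.1350
Σ(R_m − R̄_m)² = 156.6550  ⇒  Var(R_m) = 156.6550 / 8 = 19.5819
β = Cov / Var(R_m) = 34.1350 / 19.5819 = 1.7432

1.743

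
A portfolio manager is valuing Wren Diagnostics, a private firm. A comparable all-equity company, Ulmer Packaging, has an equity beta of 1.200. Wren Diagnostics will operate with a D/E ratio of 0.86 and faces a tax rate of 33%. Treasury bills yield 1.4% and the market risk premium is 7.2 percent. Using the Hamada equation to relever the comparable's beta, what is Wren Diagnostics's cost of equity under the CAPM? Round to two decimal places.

β_L = β_U × [1 + (1 − t)(D/E)] = 1.200 × [1 + (1 − 0.33) × 0.86]
    = 1.200 × [1 + 0.67 × 0.86] = 1.200 × 1.5762 = 1.8914
E(R) = R_f + β_L × MRP = 1.4% + 1.8914 × 7.2% = 15.02%

15.02%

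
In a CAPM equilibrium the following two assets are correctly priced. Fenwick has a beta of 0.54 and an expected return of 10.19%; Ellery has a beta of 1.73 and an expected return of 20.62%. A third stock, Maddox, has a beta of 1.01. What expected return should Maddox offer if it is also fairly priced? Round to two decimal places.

14.31%

MRP (SML slope) = (20.62% − 10.19%) / (1.73 − 0.54) = 10.43% / 1.19 = 8.7647%
R_f (intercept) = 10.19% − 0.54 × 8.7647% = 5.4571%
E(R_Maddox) = R_f + β × MRP = 5.4571% + 1.01 × 8.7647% = 14.31%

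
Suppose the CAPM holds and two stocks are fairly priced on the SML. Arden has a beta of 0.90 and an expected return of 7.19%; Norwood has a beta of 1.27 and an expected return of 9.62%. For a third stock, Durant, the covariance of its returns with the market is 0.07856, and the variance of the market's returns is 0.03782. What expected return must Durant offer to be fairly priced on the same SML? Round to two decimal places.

14.92%

MRP = (9.62% − 7.19%) / (1.27 − 0.90) = 6.5676%
R_f = 7.19% − 0.90 × 6.5676% = 1.2792%
β_Durant = Cov / Var(R_m) = 0.07856 / 0.03782 = 2.0772
E(R_Durant) = R_f + β × MRP = 1.2792% + 2.0772 × 6.5676% = 14.92%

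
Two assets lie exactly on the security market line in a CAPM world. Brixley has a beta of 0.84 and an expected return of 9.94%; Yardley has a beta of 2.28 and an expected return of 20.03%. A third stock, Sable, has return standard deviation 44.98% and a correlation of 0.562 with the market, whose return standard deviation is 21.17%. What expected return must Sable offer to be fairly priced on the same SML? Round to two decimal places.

12.42%

MRP = (20.03% − 9.94%) / (2.28 − 0.84) = 7.0069%
R_f = 9.94% − 0.84 × 7.0069% = 4.0542%
β_Sable = ρ·σ_i/σ_m = 0.562 × 44.98 / 21.17 = 1.1941
E(R_Sable) = R_f + β × MRP = 4.0542% + 1.1941 × 7.0069% = 12.42%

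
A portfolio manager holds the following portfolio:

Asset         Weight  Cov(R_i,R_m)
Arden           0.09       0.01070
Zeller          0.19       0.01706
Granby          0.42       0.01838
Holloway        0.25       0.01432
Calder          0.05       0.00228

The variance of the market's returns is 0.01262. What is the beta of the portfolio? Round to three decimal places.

β_Arden = 0.01070 / 0.01262 = 0.8479
β_Zeller = 0.01706 / 0.01262 = 1.3518
β_Granby = 0.01838 / 0.01262 = 1.4564
β_Holloway = 0.01432 / 0.01262 = 1.1347
β_Calder = 0.00228 / 0.01262 = 0.1807
β_P = Σ w_i β_i = 0.09×0.8479 + 0.19×1.3518 + 0.42×1.4564 + 0.25×1.1347 + 0.05×0.1807 = 1.2376

1.238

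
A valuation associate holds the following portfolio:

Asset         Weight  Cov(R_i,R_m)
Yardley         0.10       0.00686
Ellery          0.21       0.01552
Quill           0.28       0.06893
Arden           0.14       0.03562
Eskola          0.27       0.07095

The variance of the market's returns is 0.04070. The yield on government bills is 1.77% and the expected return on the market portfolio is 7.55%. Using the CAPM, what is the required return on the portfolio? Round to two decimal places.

β_Yardley = 0.00686 / 0.04070 = 0.1686
β_Ellery = 0.01552 / 0.04070 = 0.3813
β_Quill = 0.06893 / 0.04070 = 1.6936
β_Arden = 0.03562 / 0.04070 = 0.8752
β_Eskola = 0.07095 / 0.04070 = 1.7432
β_P = Σ w_i β_i = 0.10×0.1686 + 0.21×0.3813 + 0.28×1.6936 + 0.14×0.8752 + 0.27×1.7432 = 1.1643
MRP = 7.55% − 1.77% = 5.78%
E(R_P) = R_f + β_P × MRP = 1.77% + 1.1643 × 5.78% = 8.50%

8.50%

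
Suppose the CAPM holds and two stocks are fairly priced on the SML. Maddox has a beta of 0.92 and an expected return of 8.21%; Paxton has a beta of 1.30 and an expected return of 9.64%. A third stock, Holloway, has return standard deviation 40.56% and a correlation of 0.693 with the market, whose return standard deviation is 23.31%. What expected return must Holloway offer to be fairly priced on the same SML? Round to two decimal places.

9.29%

MRP = (9.64% − 8.21%) / (1.30 − 0.92) = 3.7632%
R_f = 8.21% − 0.92 × 3.7632% = 4.7479%
β_Holloway = ρ·σ_i/σ_m = 0.693 × 40.56 / 23.31 = 1.2058
E(R_Holloway) = R_f + β × MRP = 4.7479% + 1.2058 × 3.7632% = 9.29%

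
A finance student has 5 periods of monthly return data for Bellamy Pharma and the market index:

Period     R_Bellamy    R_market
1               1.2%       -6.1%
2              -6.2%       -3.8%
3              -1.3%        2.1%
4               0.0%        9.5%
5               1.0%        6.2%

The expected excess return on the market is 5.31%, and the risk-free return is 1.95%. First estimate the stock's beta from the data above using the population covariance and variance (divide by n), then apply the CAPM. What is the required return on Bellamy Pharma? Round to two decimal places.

2.82%

Mean R_i = (1.2 − 6.2 − 1.3 + 0.0 + 1.0) / 5 = -1.0600%
Mean R_m = (-6.1 − 3.8 + 2.1 + 9.5 + 6.2) / 5 = 1.5800%
Σ(R_i − R̄_i)(R_m − R̄_m) = 28.0840  ⇒  Cov = 28.0840 / 5 = 5.6168
Σ(R_m − R̄_m)² = 172.2680  ⇒  Var(R_m) = 172.2680 / 5 = 34.4536
β = Cov / Var(R_m) = 5.6168 / 34.4536 = 0.1630
E(R) = R_f + β × MRP = 1.95% + 0.1630 × 5.31% = 2.82%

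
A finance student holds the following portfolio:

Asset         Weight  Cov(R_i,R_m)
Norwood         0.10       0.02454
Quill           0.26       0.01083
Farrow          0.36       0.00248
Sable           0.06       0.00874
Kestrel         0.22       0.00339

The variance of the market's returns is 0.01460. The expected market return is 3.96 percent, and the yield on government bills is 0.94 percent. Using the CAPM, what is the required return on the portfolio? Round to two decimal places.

β_Norwood = 0.02454 / 0.01460 = 1.6808
β_Quill = 0.01083 / 0.01460 = 0.7418
β_Farrow = 0.00248 / 0.01460 = 0.1699
β_Sable = 0.00874 / 0.01460 = 0.5986
β_Kestrel = 0.00339 / 0.01460 = 0.2322
β_P = Σ w_i β_i = 0.10×1.6808 + 0.26×0.7418 + 0.36×0.1699 + 0.06×0.5986 + 0.22×0.2322 = 0.5091
MRP = 3.96% − 0.94% = 3.02%
E(R_P) = R_f + β_P × MRP = 0.94% + 0.5091 × 3.02% = 2.48%

2.48%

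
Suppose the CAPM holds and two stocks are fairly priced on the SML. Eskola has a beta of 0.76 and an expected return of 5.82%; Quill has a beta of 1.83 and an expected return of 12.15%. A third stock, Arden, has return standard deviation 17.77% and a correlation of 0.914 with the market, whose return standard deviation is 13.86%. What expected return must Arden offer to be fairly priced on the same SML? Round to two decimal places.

MRP = (12.15% − 5.82%) / (1.83 − 0.76) = 5.9159%
R_f = 5.82% − 0.76 × 5.9159% = 1.3239%
β_Arden = ρ·σ_i/σ_m = 0.914 × 17.77 / 13.86 = 1.1718
E(R_Arden) = R_f + β × MRP = 1.3239% + 1.1718 × 5.9159% = 8.26%

8.26%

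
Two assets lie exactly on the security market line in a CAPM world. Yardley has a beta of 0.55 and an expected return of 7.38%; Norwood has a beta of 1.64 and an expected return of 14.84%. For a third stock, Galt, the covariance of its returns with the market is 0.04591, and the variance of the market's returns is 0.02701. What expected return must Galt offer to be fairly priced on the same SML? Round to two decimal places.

MRP = (14.84% − 7.38%) / (1.64 − 0.55) = 6.8440%
R_f = 7.38% − 0.55 × 6.8440% = 3.6158%
β_Galt = Cov / Var(R_m) = 0.04591 / 0.02701 = 1.6997
E(R_Galt) = R_f + β × MRP = 3.6158% + 1.6997 × 6.8440% = 15.25%

15.25%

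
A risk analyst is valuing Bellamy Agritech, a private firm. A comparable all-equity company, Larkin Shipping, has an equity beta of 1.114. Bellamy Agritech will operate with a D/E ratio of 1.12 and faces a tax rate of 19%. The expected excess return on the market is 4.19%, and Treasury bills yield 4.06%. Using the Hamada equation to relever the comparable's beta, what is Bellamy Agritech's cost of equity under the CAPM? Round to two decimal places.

β_L = β_U × [1 + (1 − t)(D/E)] = 1.114 × [1 + (1 − 0.19) × 1.12]
    = 1.114 × [1 + 0.81 × 1.12] = 1.114 × 1.9072 = 2.1246
E(R) = R_f + β_L × MRP = 4.06% + 2.1246 × 4.19% = 12.96%

12.96%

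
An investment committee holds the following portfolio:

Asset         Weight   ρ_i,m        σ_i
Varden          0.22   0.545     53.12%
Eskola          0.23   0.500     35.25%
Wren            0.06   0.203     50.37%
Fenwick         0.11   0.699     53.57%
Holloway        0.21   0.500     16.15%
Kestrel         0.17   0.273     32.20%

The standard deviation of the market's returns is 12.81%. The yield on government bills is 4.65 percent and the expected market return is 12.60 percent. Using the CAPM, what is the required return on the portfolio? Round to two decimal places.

β_Varden = 0.545 × 53.12% / 12.81% = 2.2600
β_Eskola = 0.500 × 35.25% / 12.81% = 1.3759
β_Wren = 0.203 × 50.37% / 12.81% = 0.7982
β_Fenwick = 0.699 × 53.57% / 12.81% = 2.9231
β_Holloway = 0.500 × 16.15% / 12.81% = 0.6304
β_Kestrel = 0.273 × 32.20% / 12.81% = 0.6862
β_P = Σ w_i β_i = 0.22×2.2600 + 0.23×1.3759 + 0.06×0.7982 + 0.11×2.9231 + 0.21×0.6304 + 0.17×0.6862 = 1.4321
MRP = 12.60% − 4.65% = 7.95%
E(R_P) = R_f + β_P × MRP = 4.65% + 1.4321 × 7.95% = 16.04%

16.04%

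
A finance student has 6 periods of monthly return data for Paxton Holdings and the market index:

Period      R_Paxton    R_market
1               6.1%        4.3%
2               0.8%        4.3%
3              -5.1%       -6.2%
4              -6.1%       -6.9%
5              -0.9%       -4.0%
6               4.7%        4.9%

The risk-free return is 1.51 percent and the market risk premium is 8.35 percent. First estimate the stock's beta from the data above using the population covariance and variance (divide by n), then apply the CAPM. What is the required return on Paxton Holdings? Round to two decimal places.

8.24%

Mean R_i = (6.1 + 0.8 − 5.1 − 6.1 − 0.9 + 4.7) / 6 = -0.0833%
Mean R_m = (4.3 + 4.3 − 6.2 − 6.9 − 4.0 + 4.9) / 6 = -0.6000%
Σ(R_i − R̄_i)(R_m − R̄_m) = 129.7100  ⇒  Cov = 129.7100 / 6 = 21.6183
Σ(R_m − R̄_m)² = 160.8800  ⇒  Var(R_m) = 160.8800 / 6 = 26.8133
β = Cov / Var(R_m) = 21.6183 / 26.8133 = 0.8063
E(R) = R_f + β × MRP = 1.51% + 0.8063 × 8.35% = 8.24%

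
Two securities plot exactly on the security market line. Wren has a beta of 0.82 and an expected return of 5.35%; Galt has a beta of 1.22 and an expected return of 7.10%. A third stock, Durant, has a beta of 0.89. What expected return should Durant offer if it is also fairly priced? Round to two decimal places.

5.66%

MRP (SML slope) = (7.10% − 5.35%) / (1.22 − 0.82) = 1.75% / 0.40 = 4.3750%
R_f (intercept) = 5.35% − 0.82 × 4.3750% = 1.7625%
E(R_Durant) = R_f + β × MRP = 1.7625% + 0.89 × 4.3750% = 5.66%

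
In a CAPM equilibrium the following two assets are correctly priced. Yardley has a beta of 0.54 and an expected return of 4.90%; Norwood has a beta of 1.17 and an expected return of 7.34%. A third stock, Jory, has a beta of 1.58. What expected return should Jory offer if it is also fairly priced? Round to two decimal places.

8.93%

MRP (SML slope) = (7.34% − 4.90%) / (1.17 − 0.54) = 2.44% / 0.63 = 3.8730%
R_f (intercept) = 4.90% − 0.54 × 3.8730% = 2.8086%
E(R_Jory) = R_f + β × MRP = 2.8086% + 1.58 × 3.8730% = 8.93%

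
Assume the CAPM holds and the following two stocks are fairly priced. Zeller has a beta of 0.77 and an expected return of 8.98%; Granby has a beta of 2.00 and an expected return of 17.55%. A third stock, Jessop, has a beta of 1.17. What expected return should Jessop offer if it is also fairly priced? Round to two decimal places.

11.77%

MRP (SML slope) = (17.55% − 8.98%) / (2.00 − 0.77) = 8.57% / 1.23 = 6.9675%
R_f (intercept) = 8.98% − 0.77 × 6.9675% = 3.6150%
E(R_Jessop) = R_f + β × MRP = 3.6150% + 1.17 × 6.9675% = 11.77%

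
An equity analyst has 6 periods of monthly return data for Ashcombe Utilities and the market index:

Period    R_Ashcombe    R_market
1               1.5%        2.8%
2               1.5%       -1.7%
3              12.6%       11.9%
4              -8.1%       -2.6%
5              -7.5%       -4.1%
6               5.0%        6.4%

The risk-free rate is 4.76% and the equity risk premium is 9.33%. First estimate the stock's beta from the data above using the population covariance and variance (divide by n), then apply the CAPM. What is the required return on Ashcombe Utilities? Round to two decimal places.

Mean R_i = (1.5 + 1.5 + 12.6 − 8.1 − 7.5 + 5.0) / 6 = 0.8333%
Mean R_m = (2.8 − 1.7 + 11.9 − 2.6 − 4.1 + 6.4) / 6 = 2.1167%
Σ(R_i − R̄_i)(R_m − R̄_m) = 224.8167  ⇒  Cov = 224.8167 / 6 = 37.4695
Σ(R_m − R̄_m)² = 189.9883  ⇒  Var(R_m) = 189.9883 / 6 = 31.6647
β = Cov / Var(R_m) = 37.4695 / 31.6647 = 1.1833
E(R) = R_f + β × MRP = 4.76% + 1.1833 × 9.33% = 15.80%

15.80%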